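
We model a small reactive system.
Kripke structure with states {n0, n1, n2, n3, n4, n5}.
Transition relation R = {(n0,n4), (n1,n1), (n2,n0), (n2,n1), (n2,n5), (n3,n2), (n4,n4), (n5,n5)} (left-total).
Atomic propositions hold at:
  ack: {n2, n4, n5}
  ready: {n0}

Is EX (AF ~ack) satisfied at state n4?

No

Sat(~ack) = {n0, n1, n3}
AF ~ack: least fixpoint, start Z0 = {n0, n1, n3}, add states with every successor in Z. Already a fixed point.
Sat(AF ~ack) = {n0, n1, n3}
Sat(EX (AF ~ack)) = {s : some successor in {n0, n1, n3}} = {n1, n2}
n4 ∉ Sat(EX (AF ~ack)) = {n1, n2}, so the formula does not hold at n4.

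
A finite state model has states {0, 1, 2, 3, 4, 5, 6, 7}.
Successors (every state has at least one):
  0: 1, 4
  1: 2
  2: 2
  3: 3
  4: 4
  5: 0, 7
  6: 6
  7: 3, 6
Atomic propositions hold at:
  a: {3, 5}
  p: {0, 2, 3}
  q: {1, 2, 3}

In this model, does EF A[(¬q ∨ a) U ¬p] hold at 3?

No

Sat(¬q) = {0, 4, 5, 6, 7}
Sat(¬q ∨ a) = {0, 3, 4, 5, 6, 7}
Sat(¬p) = {1, 4, 5, 6, 7}
A[(¬q ∨ a) U ¬p]: least fixpoint, start Z0 = Sat(¬p) = {1, 4, 5, 6, 7}, add states in Sat(¬q ∨ a) with every successor in Z. Z1 = {0, 1, 4, 5, 6, 7}; fixed.
Sat(A[(¬q ∨ a) U ¬p]) = {0, 1, 4, 5, 6, 7}
EF A[(¬q ∨ a) U ¬p]: least fixpoint, start Z0 = {0, 1, 4, 5, 6, 7}, add states with some successor in Z. Already a fixed point.
Sat(EF A[(¬q ∨ a) U ¬p]) = {0, 1, 4, 5, 6, 7}
3 ∉ Sat(EF A[(¬q ∨ a) U ¬p]) = {0, 1, 4, 5, 6, 7}, so the formula does not hold at 3.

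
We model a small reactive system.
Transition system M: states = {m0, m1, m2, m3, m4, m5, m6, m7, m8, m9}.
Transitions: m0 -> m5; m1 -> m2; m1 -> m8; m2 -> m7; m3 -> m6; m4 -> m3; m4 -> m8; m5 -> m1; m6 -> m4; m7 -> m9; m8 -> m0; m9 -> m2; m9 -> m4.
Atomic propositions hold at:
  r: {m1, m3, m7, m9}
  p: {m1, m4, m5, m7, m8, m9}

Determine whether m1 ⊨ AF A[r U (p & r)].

Sat(p & r) = {m1, m7, m9}
A[r U (p & r)]: least fixpoint, start Z0 = Sat((p & r)) = {m1, m7, m9}, add states in Sat(r) with every successor in Z. Already a fixed point.
Sat(A[r U (p & r)]) = {m1, m7, m9}
AF A[r U (p & r)]: least fixpoint, start Z0 = {m1, m7, m9}, add states with every successor in Z. Z1 = {m1, m2, m5, m7, m9}; Z2 = {m0, m1, m2, m5, m7, m9}; Z3 = {m0, m1, m2, m5, m7, m8, m9}; fixed.
Sat(AF A[r U (p & r)]) = {m0, m1, m2, m5, m7, m8, m9}
m1 ∈ Sat(AF A[r U (p & r)]) = {m0, m1, m2, m5, m7, m8, m9}, so the formula holds at m1.

Yes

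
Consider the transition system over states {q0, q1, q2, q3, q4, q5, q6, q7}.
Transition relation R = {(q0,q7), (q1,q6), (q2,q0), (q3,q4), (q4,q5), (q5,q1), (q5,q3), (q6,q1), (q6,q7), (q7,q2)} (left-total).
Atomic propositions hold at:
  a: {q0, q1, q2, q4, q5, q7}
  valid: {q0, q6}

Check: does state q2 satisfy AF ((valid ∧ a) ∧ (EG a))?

Sat(valid ∧ a) = {q0}
EG a: greatest fixpoint, start Z0 = {q0, q1, q2, q4, q5, q7}, keep only states in Sat with some successor in Z. Z1 = {q0, q2, q4, q5, q7}; Z2 = {q0, q2, q4, q7}; Z3 = {q0, q2, q7}; fixed.
Sat(EG a) = {q0, q2, q7}
Sat((valid ∧ a) ∧ (EG a)) = {q0}
AF ((valid ∧ a) ∧ (EG a)): least fixpoint, start Z0 = {q0}, add states with every successor in Z. Z1 = {q0, q2}; Z2 = {q0, q2, q7}; fixed.
Sat(AF ((valid ∧ a) ∧ (EG a))) = {q0, q2, q7}
q2 ∈ Sat(AF ((valid ∧ a) ∧ (EG a))) = {q0, q2, q7}, so the formula holds at q2.

Yes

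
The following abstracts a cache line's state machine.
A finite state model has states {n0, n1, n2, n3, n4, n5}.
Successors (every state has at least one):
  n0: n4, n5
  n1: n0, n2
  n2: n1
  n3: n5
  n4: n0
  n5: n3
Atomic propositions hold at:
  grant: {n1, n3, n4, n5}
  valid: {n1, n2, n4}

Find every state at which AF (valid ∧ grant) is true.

{n1, n2, n4}

Sat(valid ∧ grant) = {n1, n4}
AF (valid ∧ grant): least fixpoint, start Z0 = {n1, n4}, add states with every successor in Z. Z1 = {n1, n2, n4}; fixed.
Sat(AF (valid ∧ grant)) = {n1, n2, n4}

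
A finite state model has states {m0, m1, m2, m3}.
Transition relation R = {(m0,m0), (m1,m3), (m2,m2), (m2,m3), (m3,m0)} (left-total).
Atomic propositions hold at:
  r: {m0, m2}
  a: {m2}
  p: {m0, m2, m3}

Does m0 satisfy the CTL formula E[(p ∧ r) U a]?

Sat(p ∧ r) = {m0, m2}
E[(p ∧ r) U a]: least fixpoint, start Z0 = Sat(a) = {m2}, add states in Sat(p ∧ r) with some successor in Z. Already a fixed point.
Sat(E[(p ∧ r) U a]) = {m2}
m0 ∉ Sat(E[(p ∧ r) U a]) = {m2}, so the formula does not hold at m0.

No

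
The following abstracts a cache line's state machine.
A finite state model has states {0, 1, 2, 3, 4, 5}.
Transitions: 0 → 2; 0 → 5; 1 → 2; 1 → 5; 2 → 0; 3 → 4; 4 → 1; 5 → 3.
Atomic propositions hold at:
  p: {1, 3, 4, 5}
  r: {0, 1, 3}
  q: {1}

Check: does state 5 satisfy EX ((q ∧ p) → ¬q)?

Yes

Sat(q ∧ p) = {1}
Sat(¬q) = {0, 2, 3, 4, 5}
Sat((q ∧ p) → ¬q) = {0, 2, 3, 4, 5}
Sat(EX ((q ∧ p) → ¬q)) = {s : some successor in {0, 2, 3, 4, 5}} = {0, 1, 2, 3, 5}
5 ∈ Sat(EX ((q ∧ p) → ¬q)) = {0, 1, 2, 3, 5}, so the formula holds at 5.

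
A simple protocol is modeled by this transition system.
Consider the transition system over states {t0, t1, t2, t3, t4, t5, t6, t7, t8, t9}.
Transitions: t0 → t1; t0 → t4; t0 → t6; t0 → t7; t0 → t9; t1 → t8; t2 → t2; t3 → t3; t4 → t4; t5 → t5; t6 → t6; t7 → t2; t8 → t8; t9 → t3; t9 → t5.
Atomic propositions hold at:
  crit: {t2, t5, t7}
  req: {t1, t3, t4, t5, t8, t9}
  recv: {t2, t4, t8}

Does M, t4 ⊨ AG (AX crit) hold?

Sat(AX crit) = {s : every successor in {t2, t5, t7}} = {t2, t5, t7}
AG (AX crit): greatest fixpoint, start Z0 = {t2, t5, t7}, keep only states in Sat with every successor in Z. Already a fixed point.
Sat(AG (AX crit)) = {t2, t5, t7}
t4 ∉ Sat(AG (AX crit)) = {t2, t5, t7}, so the formula does not hold at t4.

No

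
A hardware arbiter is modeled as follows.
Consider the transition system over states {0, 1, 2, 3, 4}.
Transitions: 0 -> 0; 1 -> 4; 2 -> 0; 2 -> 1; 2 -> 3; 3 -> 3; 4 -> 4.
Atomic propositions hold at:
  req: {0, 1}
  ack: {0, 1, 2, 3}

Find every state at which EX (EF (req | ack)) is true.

Sat(req | ack) = {0, 1, 2, 3}
EF (req | ack): least fixpoint, start Z0 = {0, 1, 2, 3}, add states with some successor in Z. Already a fixed point.
Sat(EF (req | ack)) = {0, 1, 2, 3}
Sat(EX (EF (req | ack))) = {s : some successor in {0, 1, 2, 3}} = {0, 2, 3}

{0, 2, 3}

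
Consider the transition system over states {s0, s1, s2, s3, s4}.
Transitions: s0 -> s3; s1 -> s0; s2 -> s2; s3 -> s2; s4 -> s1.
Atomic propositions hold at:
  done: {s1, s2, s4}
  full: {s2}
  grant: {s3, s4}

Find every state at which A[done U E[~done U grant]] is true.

Sat(~done) = {s0, s3}
E[~done U grant]: least fixpoint, start Z0 = Sat(grant) = {s3, s4}, add states in Sat(~done) with some successor in Z. Z1 = {s0, s3, s4}; fixed.
Sat(E[~done U grant]) = {s0, s3, s4}
A[done U E[~done U grant]]: least fixpoint, start Z0 = Sat(E[~done U grant]) = {s0, s3, s4}, add states in Sat(done) with every successor in Z. Z1 = {s0, s1, s3, s4}; fixed.
Sat(A[done U E[~done U grant]]) = {s0, s1, s3, s4}

{s0, s1, s3, s4}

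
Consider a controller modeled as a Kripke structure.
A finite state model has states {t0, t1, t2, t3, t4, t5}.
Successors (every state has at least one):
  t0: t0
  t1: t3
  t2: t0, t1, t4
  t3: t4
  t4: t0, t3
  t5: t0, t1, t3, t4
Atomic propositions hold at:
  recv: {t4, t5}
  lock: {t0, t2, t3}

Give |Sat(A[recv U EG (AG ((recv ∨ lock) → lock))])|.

Sat(recv ∨ lock) = {t0, t2, t3, t4, t5}
Sat((recv ∨ lock) → lock) = {t0, t1, t2, t3}
AG ((recv ∨ lock) → lock): greatest fixpoint, start Z0 = {t0, t1, t2, t3}, keep only states in Sat with every successor in Z. Z1 = {t0, t1}; Z2 = {t0}; fixed.
Sat(AG ((recv ∨ lock) → lock)) = {t0}
EG (AG ((recv ∨ lock) → lock)): greatest fixpoint, start Z0 = {t0}, keep only states in Sat with some successor in Z. Already a fixed point.
Sat(EG (AG ((recv ∨ lock) → lock))) = {t0}
A[recv U EG (AG ((recv ∨ lock) → lock))]: least fixpoint, start Z0 = Sat(EG (AG ((recv ∨ lock) → lock))) = {t0}, add states in Sat(recv) with every successor in Z. Already a fixed point.
Sat(A[recv U EG (AG ((recv ∨ lock) → lock))]) = {t0}
|Sat(A[recv U EG (AG ((recv ∨ lock) → lock))])| = |{t0}| = 1.

1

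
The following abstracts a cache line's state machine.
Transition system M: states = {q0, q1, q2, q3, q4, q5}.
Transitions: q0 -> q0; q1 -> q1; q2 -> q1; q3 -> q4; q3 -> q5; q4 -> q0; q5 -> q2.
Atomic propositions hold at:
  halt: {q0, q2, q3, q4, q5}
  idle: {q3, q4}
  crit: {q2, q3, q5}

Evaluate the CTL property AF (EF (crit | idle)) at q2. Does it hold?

Yes

Sat(crit | idle) = {q2, q3, q4, q5}
EF (crit | idle): least fixpoint, start Z0 = {q2, q3, q4, q5}, add states with some successor in Z. Already a fixed point.
Sat(EF (crit | idle)) = {q2, q3, q4, q5}
AF (EF (crit | idle)): least fixpoint, start Z0 = {q2, q3, q4, q5}, add states with every successor in Z. Already a fixed point.
Sat(AF (EF (crit | idle))) = {q2, q3, q4, q5}
q2 ∈ Sat(AF (EF (crit | idle))) = {q2, q3, q4, q5}, so the formula holds at q2.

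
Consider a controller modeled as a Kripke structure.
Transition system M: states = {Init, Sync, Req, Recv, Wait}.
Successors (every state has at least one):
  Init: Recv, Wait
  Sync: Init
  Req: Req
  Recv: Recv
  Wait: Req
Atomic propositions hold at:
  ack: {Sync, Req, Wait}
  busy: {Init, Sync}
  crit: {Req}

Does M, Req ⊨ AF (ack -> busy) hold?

Sat(ack -> busy) = {Init, Sync, Recv}
AF (ack -> busy): least fixpoint, start Z0 = {Init, Sync, Recv}, add states with every successor in Z. Already a fixed point.
Sat(AF (ack -> busy)) = {Init, Sync, Recv}
Req ∉ Sat(AF (ack -> busy)) = {Init, Sync, Recv}, so the formula does not hold at Req.

No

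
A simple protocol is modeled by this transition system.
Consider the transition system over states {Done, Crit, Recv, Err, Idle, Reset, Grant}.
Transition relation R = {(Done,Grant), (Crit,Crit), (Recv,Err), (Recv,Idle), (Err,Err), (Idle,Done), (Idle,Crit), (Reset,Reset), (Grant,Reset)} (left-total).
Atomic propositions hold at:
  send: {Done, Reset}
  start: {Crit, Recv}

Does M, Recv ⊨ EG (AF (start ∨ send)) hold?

Sat(start ∨ send) = {Done, Crit, Recv, Reset}
AF (start ∨ send): least fixpoint, start Z0 = {Done, Crit, Recv, Reset}, add states with every successor in Z. Z1 = {Done, Crit, Recv, Idle, Reset, Grant}; fixed.
Sat(AF (start ∨ send)) = {Done, Crit, Recv, Idle, Reset, Grant}
EG (AF (start ∨ send)): greatest fixpoint, start Z0 = {Done, Crit, Recv, Idle, Reset, Grant}, keep only states in Sat with some successor in Z. Already a fixed point.
Sat(EG (AF (start ∨ send))) = {Done, Crit, Recv, Idle, Reset, Grant}
Recv ∈ Sat(EG (AF (start ∨ send))) = {Done, Crit, Recv, Idle, Reset, Grant}, so the formula holds at Recv.

Yes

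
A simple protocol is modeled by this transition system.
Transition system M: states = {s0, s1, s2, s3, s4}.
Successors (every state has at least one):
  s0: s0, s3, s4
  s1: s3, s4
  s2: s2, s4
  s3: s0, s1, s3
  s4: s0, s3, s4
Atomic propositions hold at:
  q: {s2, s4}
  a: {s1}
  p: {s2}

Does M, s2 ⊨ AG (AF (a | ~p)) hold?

Sat(~p) = {s0, s1, s3, s4}
Sat(a | ~p) = {s0, s1, s3, s4}
AF (a | ~p): least fixpoint, start Z0 = {s0, s1, s3, s4}, add states with every successor in Z. Already a fixed point.
Sat(AF (a | ~p)) = {s0, s1, s3, s4}
AG (AF (a | ~p)): greatest fixpoint, start Z0 = {s0, s1, s3, s4}, keep only states in Sat with every successor in Z. Already a fixed point.
Sat(AG (AF (a | ~p))) = {s0, s1, s3, s4}
s2 ∉ Sat(AG (AF (a | ~p))) = {s0, s1, s3, s4}, so the formula does not hold at s2.

No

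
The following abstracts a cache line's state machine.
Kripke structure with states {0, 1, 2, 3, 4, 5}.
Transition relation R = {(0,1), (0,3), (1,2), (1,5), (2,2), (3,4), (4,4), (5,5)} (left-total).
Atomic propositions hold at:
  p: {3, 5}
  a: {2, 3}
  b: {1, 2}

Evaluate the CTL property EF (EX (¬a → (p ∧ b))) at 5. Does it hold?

Sat(¬a) = {0, 1, 4, 5}
Sat(p ∧ b) = ∅
Sat(¬a → (p ∧ b)) = {2, 3}
Sat(EX (¬a → (p ∧ b))) = {s : some successor in {2, 3}} = {0, 1, 2}
EF (EX (¬a → (p ∧ b))): least fixpoint, start Z0 = {0, 1, 2}, add states with some successor in Z. Already a fixed point.
Sat(EF (EX (¬a → (p ∧ b)))) = {0, 1, 2}
5 ∉ Sat(EF (EX (¬a → (p ∧ b)))) = {0, 1, 2}, so the formula does not hold at 5.

No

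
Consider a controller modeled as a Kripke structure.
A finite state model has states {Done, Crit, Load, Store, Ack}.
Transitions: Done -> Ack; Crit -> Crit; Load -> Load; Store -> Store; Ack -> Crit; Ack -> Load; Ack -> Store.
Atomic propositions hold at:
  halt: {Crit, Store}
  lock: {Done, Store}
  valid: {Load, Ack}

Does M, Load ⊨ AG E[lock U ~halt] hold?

Sat(~halt) = {Done, Load, Ack}
E[lock U ~halt]: least fixpoint, start Z0 = Sat(~halt) = {Done, Load, Ack}, add states in Sat(lock) with some successor in Z. Already a fixed point.
Sat(E[lock U ~halt]) = {Done, Load, Ack}
AG E[lock U ~halt]: greatest fixpoint, start Z0 = {Done, Load, Ack}, keep only states in Sat with every successor in Z. Z1 = {Done, Load}; Z2 = {Load}; fixed.
Sat(AG E[lock U ~halt]) = {Load}
Load ∈ Sat(AG E[lock U ~halt]) = {Load}, so the formula holds at Load.

Yes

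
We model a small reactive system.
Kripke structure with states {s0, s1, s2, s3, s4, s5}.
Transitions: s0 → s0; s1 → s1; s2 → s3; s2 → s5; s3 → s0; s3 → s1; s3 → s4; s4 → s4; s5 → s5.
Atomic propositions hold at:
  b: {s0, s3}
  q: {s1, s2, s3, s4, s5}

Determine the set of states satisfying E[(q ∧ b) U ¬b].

{s1, s2, s3, s4, s5}

Sat(q ∧ b) = {s3}
Sat(¬b) = {s1, s2, s4, s5}
E[(q ∧ b) U ¬b]: least fixpoint, start Z0 = Sat(¬b) = {s1, s2, s4, s5}, add states in Sat(q ∧ b) with some successor in Z. Z1 = {s1, s2, s3, s4, s5}; fixed.
Sat(E[(q ∧ b) U ¬b]) = {s1, s2, s3, s4, s5}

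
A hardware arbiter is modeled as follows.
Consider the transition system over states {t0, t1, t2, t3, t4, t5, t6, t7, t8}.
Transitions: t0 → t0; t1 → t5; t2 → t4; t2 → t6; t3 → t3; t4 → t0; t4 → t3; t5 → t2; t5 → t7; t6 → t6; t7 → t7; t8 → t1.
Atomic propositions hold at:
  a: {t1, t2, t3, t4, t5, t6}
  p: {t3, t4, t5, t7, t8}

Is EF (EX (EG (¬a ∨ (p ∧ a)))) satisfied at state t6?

Sat(¬a) = {t0, t7, t8}
Sat(p ∧ a) = {t3, t4, t5}
Sat(¬a ∨ (p ∧ a)) = {t0, t3, t4, t5, t7, t8}
EG (¬a ∨ (p ∧ a)): greatest fixpoint, start Z0 = {t0, t3, t4, t5, t7, t8}, keep only states in Sat with some successor in Z. Z1 = {t0, t3, t4, t5, t7}; fixed.
Sat(EG (¬a ∨ (p ∧ a))) = {t0, t3, t4, t5, t7}
Sat(EX (EG (¬a ∨ (p ∧ a)))) = {s : some successor in {t0, t3, t4, t5, t7}} = {t0, t1, t2, t3, t4, t5, t7}
EF (EX (EG (¬a ∨ (p ∧ a)))): least fixpoint, start Z0 = {t0, t1, t2, t3, t4, t5, t7}, add states with some successor in Z. Z1 = {t0, t1, t2, t3, t4, t5, t7, t8}; fixed.
Sat(EF (EX (EG (¬a ∨ (p ∧ a))))) = {t0, t1, t2, t3, t4, t5, t7, t8}
t6 ∉ Sat(EF (EX (EG (¬a ∨ (p ∧ a))))) = {t0, t1, t2, t3, t4, t5, t7, t8}, so the formula does not hold at t6.

No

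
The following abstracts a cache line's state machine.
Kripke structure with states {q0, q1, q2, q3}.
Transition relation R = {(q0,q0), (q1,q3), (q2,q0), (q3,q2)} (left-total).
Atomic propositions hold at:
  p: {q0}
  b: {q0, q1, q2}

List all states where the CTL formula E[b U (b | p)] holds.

{q0, q1, q2}

Sat(b | p) = {q0, q1, q2}
E[b U (b | p)]: least fixpoint, start Z0 = Sat((b | p)) = {q0, q1, q2}, add states in Sat(b) with some successor in Z. Already a fixed point.
Sat(E[b U (b | p)]) = {q0, q1, q2}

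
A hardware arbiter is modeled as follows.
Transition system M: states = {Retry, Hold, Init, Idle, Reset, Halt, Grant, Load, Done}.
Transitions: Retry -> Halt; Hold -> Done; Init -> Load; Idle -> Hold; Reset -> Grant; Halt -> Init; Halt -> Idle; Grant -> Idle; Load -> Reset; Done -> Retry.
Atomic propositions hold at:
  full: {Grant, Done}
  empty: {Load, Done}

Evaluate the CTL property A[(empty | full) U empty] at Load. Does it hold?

Yes

Sat(empty | full) = {Grant, Load, Done}
A[(empty | full) U empty]: least fixpoint, start Z0 = Sat(empty) = {Load, Done}, add states in Sat(empty | full) with every successor in Z. Already a fixed point.
Sat(A[(empty | full) U empty]) = {Load, Done}
Load ∈ Sat(A[(empty | full) U empty]) = {Load, Done}, so the formula holds at Load.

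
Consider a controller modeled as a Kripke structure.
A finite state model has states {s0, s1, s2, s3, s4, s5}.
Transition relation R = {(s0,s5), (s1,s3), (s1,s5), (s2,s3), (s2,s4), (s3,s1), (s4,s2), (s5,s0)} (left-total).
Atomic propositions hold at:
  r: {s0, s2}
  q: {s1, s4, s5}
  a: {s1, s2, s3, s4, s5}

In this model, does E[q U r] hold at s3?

E[q U r]: least fixpoint, start Z0 = Sat(r) = {s0, s2}, add states in Sat(q) with some successor in Z. Z1 = {s0, s2, s4, s5}; Z2 = {s0, s1, s2, s4, s5}; fixed.
Sat(E[q U r]) = {s0, s1, s2, s4, s5}
s3 ∉ Sat(E[q U r]) = {s0, s1, s2, s4, s5}, so the formula does not hold at s3.

No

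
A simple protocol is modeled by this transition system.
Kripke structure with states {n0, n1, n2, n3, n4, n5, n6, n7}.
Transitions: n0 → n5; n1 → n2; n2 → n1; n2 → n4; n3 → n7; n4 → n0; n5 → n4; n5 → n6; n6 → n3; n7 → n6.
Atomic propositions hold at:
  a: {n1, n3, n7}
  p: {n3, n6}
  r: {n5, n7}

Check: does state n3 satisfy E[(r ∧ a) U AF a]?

Sat(r ∧ a) = {n7}
AF a: least fixpoint, start Z0 = {n1, n3, n7}, add states with every successor in Z. Z1 = {n1, n3, n6, n7}; fixed.
Sat(AF a) = {n1, n3, n6, n7}
E[(r ∧ a) U AF a]: least fixpoint, start Z0 = Sat(AF a) = {n1, n3, n6, n7}, add states in Sat(r ∧ a) with some successor in Z. Already a fixed point.
Sat(E[(r ∧ a) U AF a]) = {n1, n3, n6, n7}
n3 ∈ Sat(E[(r ∧ a) U AF a]) = {n1, n3, n6, n7}, so the formula holds at n3.

Yes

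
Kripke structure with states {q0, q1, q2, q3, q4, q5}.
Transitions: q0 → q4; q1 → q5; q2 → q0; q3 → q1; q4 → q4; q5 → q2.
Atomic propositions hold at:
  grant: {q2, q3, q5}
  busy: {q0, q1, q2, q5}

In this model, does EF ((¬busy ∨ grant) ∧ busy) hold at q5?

Yes

Sat(¬busy) = {q3, q4}
Sat(¬busy ∨ grant) = {q2, q3, q4, q5}
Sat((¬busy ∨ grant) ∧ busy) = {q2, q5}
EF ((¬busy ∨ grant) ∧ busy): least fixpoint, start Z0 = {q2, q5}, add states with some successor in Z. Z1 = {q1, q2, q5}; Z2 = {q1, q2, q3, q5}; fixed.
Sat(EF ((¬busy ∨ grant) ∧ busy)) = {q1, q2, q3, q5}
q5 ∈ Sat(EF ((¬busy ∨ grant) ∧ busy)) = {q1, q2, q3, q5}, so the formula holds at q5.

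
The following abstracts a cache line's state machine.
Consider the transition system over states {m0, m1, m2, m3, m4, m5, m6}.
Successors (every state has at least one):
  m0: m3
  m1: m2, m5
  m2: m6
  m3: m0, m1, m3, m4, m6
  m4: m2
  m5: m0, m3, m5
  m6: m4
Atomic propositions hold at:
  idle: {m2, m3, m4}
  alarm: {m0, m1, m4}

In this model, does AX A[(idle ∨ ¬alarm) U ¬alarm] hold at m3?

No

Sat(¬alarm) = {m2, m3, m5, m6}
Sat(idle ∨ ¬alarm) = {m2, m3, m4, m5, m6}
A[(idle ∨ ¬alarm) U ¬alarm]: least fixpoint, start Z0 = Sat(¬alarm) = {m2, m3, m5, m6}, add states in Sat(idle ∨ ¬alarm) with every successor in Z. Z1 = {m2, m3, m4, m5, m6}; fixed.
Sat(A[(idle ∨ ¬alarm) U ¬alarm]) = {m2, m3, m4, m5, m6}
Sat(AX A[(idle ∨ ¬alarm) U ¬alarm]) = {s : every successor in {m2, m3, m4, m5, m6}} = {m0, m1, m2, m4, m6}
m3 ∉ Sat(AX A[(idle ∨ ¬alarm) U ¬alarm]) = {m0, m1, m2, m4, m6}, so the formula does not hold at m3.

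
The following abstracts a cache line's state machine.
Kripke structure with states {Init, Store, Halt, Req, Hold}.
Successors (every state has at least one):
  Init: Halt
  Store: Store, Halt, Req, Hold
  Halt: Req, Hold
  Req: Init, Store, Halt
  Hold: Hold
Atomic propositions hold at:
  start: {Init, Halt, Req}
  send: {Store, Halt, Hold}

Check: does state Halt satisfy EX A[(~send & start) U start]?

Yes

Sat(~send) = {Init, Req}
Sat(~send & start) = {Init, Req}
A[(~send & start) U start]: least fixpoint, start Z0 = Sat(start) = {Init, Halt, Req}, add states in Sat(~send & start) with every successor in Z. Already a fixed point.
Sat(A[(~send & start) U start]) = {Init, Halt, Req}
Sat(EX A[(~send & start) U start]) = {s : some successor in {Init, Halt, Req}} = {Init, Store, Halt, Req}
Halt ∈ Sat(EX A[(~send & start) U start]) = {Init, Store, Halt, Req}, so the formula holds at Halt.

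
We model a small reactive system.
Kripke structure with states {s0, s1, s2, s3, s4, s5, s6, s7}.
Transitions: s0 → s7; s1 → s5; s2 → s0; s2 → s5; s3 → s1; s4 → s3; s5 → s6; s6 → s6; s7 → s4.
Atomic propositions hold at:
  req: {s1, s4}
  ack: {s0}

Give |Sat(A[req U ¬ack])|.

7

Sat(¬ack) = {s1, s2, s3, s4, s5, s6, s7}
A[req U ¬ack]: least fixpoint, start Z0 = Sat(¬ack) = {s1, s2, s3, s4, s5, s6, s7}, add states in Sat(req) with every successor in Z. Already a fixed point.
Sat(A[req U ¬ack]) = {s1, s2, s3, s4, s5, s6, s7}
|Sat(A[req U ¬ack])| = |{s1, s2, s3, s4, s5, s6, s7}| = 7.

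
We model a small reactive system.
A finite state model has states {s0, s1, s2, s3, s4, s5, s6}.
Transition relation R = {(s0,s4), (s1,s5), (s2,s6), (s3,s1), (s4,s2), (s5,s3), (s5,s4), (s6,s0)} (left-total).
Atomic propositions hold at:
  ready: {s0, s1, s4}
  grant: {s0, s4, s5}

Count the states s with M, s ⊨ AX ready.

3

Sat(AX ready) = {s : every successor in {s0, s1, s4}} = {s0, s3, s6}
|Sat(AX ready)| = |{s0, s3, s6}| = 3.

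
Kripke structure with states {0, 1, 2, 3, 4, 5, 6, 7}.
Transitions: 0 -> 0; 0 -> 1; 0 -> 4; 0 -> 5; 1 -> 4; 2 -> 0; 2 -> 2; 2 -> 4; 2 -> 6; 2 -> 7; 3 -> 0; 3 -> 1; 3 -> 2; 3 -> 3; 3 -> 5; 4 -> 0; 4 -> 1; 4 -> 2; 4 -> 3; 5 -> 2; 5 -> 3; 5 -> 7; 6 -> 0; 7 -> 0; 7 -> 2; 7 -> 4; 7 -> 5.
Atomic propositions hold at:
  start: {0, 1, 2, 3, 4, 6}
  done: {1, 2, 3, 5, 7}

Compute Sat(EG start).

{0, 1, 2, 3, 4, 6}

EG start: greatest fixpoint, start Z0 = {0, 1, 2, 3, 4, 6}, keep only states in Sat with some successor in Z. Already a fixed point.
Sat(EG start) = {0, 1, 2, 3, 4, 6}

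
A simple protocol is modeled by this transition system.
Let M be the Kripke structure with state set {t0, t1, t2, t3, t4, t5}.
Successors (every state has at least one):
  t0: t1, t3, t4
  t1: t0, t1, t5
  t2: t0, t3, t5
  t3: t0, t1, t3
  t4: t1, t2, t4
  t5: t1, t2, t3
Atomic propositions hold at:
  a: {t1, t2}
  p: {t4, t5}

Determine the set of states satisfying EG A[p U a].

A[p U a]: least fixpoint, start Z0 = Sat(a) = {t1, t2}, add states in Sat(p) with every successor in Z. Already a fixed point.
Sat(A[p U a]) = {t1, t2}
EG A[p U a]: greatest fixpoint, start Z0 = {t1, t2}, keep only states in Sat with some successor in Z. Z1 = {t1}; fixed.
Sat(EG A[p U a]) = {t1}

{t1}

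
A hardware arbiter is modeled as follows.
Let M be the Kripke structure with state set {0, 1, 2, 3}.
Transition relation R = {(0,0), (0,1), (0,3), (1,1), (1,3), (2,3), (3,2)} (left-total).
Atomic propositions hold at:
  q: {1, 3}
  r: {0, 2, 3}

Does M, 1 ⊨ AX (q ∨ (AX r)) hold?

Yes

Sat(AX r) = {s : every successor in {0, 2, 3}} = {2, 3}
Sat(q ∨ (AX r)) = {1, 2, 3}
Sat(AX (q ∨ (AX r))) = {s : every successor in {1, 2, 3}} = {1, 2, 3}
1 ∈ Sat(AX (q ∨ (AX r))) = {1, 2, 3}, so the formula holds at 1.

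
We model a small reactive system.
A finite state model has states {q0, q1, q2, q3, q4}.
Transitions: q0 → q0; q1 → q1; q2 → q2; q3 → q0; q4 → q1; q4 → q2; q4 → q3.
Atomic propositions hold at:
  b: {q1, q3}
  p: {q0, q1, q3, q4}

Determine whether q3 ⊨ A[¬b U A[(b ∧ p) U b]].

Sat(¬b) = {q0, q2, q4}
Sat(b ∧ p) = {q1, q3}
A[(b ∧ p) U b]: least fixpoint, start Z0 = Sat(b) = {q1, q3}, add states in Sat(b ∧ p) with every successor in Z. Already a fixed point.
Sat(A[(b ∧ p) U b]) = {q1, q3}
A[¬b U A[(b ∧ p) U b]]: least fixpoint, start Z0 = Sat(A[(b ∧ p) U b]) = {q1, q3}, add states in Sat(¬b) with every successor in Z. Already a fixed point.
Sat(A[¬b U A[(b ∧ p) U b]]) = {q1, q3}
q3 ∈ Sat(A[¬b U A[(b ∧ p) U b]]) = {q1, q3}, so the formula holds at q3.

Yes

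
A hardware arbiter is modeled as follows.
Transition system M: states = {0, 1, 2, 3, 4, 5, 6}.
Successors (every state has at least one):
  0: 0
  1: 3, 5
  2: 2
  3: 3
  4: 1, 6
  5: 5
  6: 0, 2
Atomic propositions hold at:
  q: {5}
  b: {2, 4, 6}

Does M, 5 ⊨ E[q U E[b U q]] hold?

Yes

E[b U q]: least fixpoint, start Z0 = Sat(q) = {5}, add states in Sat(b) with some successor in Z. Already a fixed point.
Sat(E[b U q]) = {5}
E[q U E[b U q]]: least fixpoint, start Z0 = Sat(E[b U q]) = {5}, add states in Sat(q) with some successor in Z. Already a fixed point.
Sat(E[q U E[b U q]]) = {5}
5 ∈ Sat(E[q U E[b U q]]) = {5}, so the formula holds at 5.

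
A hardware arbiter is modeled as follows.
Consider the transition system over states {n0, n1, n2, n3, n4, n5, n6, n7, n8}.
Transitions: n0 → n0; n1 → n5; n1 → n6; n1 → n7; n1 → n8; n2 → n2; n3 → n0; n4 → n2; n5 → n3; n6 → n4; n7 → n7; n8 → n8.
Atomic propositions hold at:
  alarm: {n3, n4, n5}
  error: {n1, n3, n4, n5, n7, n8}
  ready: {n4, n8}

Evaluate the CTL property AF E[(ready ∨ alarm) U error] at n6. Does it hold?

Yes

Sat(ready ∨ alarm) = {n3, n4, n5, n8}
E[(ready ∨ alarm) U error]: least fixpoint, start Z0 = Sat(error) = {n1, n3, n4, n5, n7, n8}, add states in Sat(ready ∨ alarm) with some successor in Z. Already a fixed point.
Sat(E[(ready ∨ alarm) U error]) = {n1, n3, n4, n5, n7, n8}
AF E[(ready ∨ alarm) U error]: least fixpoint, start Z0 = {n1, n3, n4, n5, n7, n8}, add states with every successor in Z. Z1 = {n1, n3, n4, n5, n6, n7, n8}; fixed.
Sat(AF E[(ready ∨ alarm) U error]) = {n1, n3, n4, n5, n6, n7, n8}
n6 ∈ Sat(AF E[(ready ∨ alarm) U error]) = {n1, n3, n4, n5, n6, n7, n8}, so the formula holds at n6.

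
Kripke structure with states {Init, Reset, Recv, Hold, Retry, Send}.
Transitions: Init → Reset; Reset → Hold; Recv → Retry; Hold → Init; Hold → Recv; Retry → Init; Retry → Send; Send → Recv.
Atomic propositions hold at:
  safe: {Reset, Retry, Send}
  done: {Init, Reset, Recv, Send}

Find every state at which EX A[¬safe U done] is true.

{Init, Reset, Hold, Retry, Send}

Sat(¬safe) = {Init, Recv, Hold}
A[¬safe U done]: least fixpoint, start Z0 = Sat(done) = {Init, Reset, Recv, Send}, add states in Sat(¬safe) with every successor in Z. Z1 = {Init, Reset, Recv, Hold, Send}; fixed.
Sat(A[¬safe U done]) = {Init, Reset, Recv, Hold, Send}
Sat(EX A[¬safe U done]) = {s : some successor in {Init, Reset, Recv, Hold, Send}} = {Init, Reset, Hold, Retry, Send}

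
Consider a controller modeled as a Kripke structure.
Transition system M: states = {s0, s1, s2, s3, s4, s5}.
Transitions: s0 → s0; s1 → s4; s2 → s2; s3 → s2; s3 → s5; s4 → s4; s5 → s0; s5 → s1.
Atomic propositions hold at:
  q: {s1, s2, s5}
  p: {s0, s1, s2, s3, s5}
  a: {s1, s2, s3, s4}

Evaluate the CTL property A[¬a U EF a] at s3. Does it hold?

Sat(¬a) = {s0, s5}
EF a: least fixpoint, start Z0 = {s1, s2, s3, s4}, add states with some successor in Z. Z1 = {s1, s2, s3, s4, s5}; fixed.
Sat(EF a) = {s1, s2, s3, s4, s5}
A[¬a U EF a]: least fixpoint, start Z0 = Sat(EF a) = {s1, s2, s3, s4, s5}, add states in Sat(¬a) with every successor in Z. Already a fixed point.
Sat(A[¬a U EF a]) = {s1, s2, s3, s4, s5}
s3 ∈ Sat(A[¬a U EF a]) = {s1, s2, s3, s4, s5}, so the formula holds at s3.

Yes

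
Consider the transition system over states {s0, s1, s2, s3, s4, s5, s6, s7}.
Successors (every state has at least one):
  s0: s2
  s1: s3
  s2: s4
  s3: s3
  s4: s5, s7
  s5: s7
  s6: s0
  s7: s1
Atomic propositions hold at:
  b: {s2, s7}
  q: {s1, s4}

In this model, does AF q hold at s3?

No

AF q: least fixpoint, start Z0 = {s1, s4}, add states with every successor in Z. Z1 = {s1, s2, s4, s7}; Z2 = {s0, s1, s2, s4, s5, s7}; Z3 = {s0, s1, s2, s4, s5, s6, s7}; fixed.
Sat(AF q) = {s0, s1, s2, s4, s5, s6, s7}
s3 ∉ Sat(AF q) = {s0, s1, s2, s4, s5, s6, s7}, so the formula does not hold at s3.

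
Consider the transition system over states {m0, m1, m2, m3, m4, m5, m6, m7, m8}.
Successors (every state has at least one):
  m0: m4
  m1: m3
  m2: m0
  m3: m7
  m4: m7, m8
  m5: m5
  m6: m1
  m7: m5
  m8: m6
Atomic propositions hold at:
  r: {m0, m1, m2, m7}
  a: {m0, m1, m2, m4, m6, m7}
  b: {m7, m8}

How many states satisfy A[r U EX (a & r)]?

6

Sat(a & r) = {m0, m1, m2, m7}
Sat(EX (a & r)) = {s : some successor in {m0, m1, m2, m7}} = {m2, m3, m4, m6}
A[r U EX (a & r)]: least fixpoint, start Z0 = Sat(EX (a & r)) = {m2, m3, m4, m6}, add states in Sat(r) with every successor in Z. Z1 = {m0, m1, m2, m3, m4, m6}; fixed.
Sat(A[r U EX (a & r)]) = {m0, m1, m2, m3, m4, m6}
|Sat(A[r U EX (a & r)])| = |{m0, m1, m2, m3, m4, m6}| = 6.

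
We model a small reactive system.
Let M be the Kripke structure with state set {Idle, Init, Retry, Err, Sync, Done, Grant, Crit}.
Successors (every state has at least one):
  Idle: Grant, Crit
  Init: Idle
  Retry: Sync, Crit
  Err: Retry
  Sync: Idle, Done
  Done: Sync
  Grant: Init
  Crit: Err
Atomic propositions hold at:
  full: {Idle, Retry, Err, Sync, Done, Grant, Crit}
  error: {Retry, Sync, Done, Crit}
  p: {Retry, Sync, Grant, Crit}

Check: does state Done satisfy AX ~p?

No

Sat(~p) = {Idle, Init, Err, Done}
Sat(AX ~p) = {s : every successor in {Idle, Init, Err, Done}} = {Init, Sync, Grant, Crit}
Done ∉ Sat(AX ~p) = {Init, Sync, Grant, Crit}, so the formula does not hold at Done.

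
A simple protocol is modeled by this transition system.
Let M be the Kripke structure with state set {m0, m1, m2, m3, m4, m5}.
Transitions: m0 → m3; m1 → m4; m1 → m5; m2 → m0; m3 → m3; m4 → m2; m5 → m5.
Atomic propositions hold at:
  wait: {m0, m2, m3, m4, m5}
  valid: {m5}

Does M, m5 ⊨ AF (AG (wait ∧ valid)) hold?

Sat(wait ∧ valid) = {m5}
AG (wait ∧ valid): greatest fixpoint, start Z0 = {m5}, keep only states in Sat with every successor in Z. Already a fixed point.
Sat(AG (wait ∧ valid)) = {m5}
AF (AG (wait ∧ valid)): least fixpoint, start Z0 = {m5}, add states with every successor in Z. Already a fixed point.
Sat(AF (AG (wait ∧ valid))) = {m5}
m5 ∈ Sat(AF (AG (wait ∧ valid))) = {m5}, so the formula holds at m5.

Yes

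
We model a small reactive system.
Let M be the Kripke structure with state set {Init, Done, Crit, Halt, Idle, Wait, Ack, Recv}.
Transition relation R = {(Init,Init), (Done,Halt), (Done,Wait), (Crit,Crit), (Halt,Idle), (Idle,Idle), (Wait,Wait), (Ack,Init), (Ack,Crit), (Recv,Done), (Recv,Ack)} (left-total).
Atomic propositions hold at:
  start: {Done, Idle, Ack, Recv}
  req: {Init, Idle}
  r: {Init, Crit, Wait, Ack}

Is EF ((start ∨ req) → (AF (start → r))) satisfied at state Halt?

Sat(start ∨ req) = {Init, Done, Idle, Ack, Recv}
Sat(start → r) = {Init, Crit, Halt, Wait, Ack}
AF (start → r): least fixpoint, start Z0 = {Init, Crit, Halt, Wait, Ack}, add states with every successor in Z. Z1 = {Init, Done, Crit, Halt, Wait, Ack}; Z2 = {Init, Done, Crit, Halt, Wait, Ack, Recv}; fixed.
Sat(AF (start → r)) = {Init, Done, Crit, Halt, Wait, Ack, Recv}
Sat((start ∨ req) → (AF (start → r))) = {Init, Done, Crit, Halt, Wait, Ack, Recv}
EF ((start ∨ req) → (AF (start → r))): least fixpoint, start Z0 = {Init, Done, Crit, Halt, Wait, Ack, Recv}, add states with some successor in Z. Already a fixed point.
Sat(EF ((start ∨ req) → (AF (start → r)))) = {Init, Done, Crit, Halt, Wait, Ack, Recv}
Halt ∈ Sat(EF ((start ∨ req) → (AF (start → r)))) = {Init, Done, Crit, Halt, Wait, Ack, Recv}, so the formula holds at Halt.

Yes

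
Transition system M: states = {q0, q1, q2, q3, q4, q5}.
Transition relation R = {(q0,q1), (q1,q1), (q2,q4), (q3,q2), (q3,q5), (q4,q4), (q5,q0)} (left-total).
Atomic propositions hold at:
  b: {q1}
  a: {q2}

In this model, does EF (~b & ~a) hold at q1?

Sat(~b) = {q0, q2, q3, q4, q5}
Sat(~a) = {q0, q1, q3, q4, q5}
Sat(~b & ~a) = {q0, q3, q4, q5}
EF (~b & ~a): least fixpoint, start Z0 = {q0, q3, q4, q5}, add states with some successor in Z. Z1 = {q0, q2, q3, q4, q5}; fixed.
Sat(EF (~b & ~a)) = {q0, q2, q3, q4, q5}
q1 ∉ Sat(EF (~b & ~a)) = {q0, q2, q3, q4, q5}, so the formula does not hold at q1.

No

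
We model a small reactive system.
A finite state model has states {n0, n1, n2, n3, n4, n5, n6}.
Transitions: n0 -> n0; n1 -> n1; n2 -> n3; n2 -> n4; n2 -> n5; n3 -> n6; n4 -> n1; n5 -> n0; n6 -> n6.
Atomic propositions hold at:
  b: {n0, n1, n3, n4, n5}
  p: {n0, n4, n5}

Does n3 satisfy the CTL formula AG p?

AG p: greatest fixpoint, start Z0 = {n0, n4, n5}, keep only states in Sat with every successor in Z. Z1 = {n0, n5}; fixed.
Sat(AG p) = {n0, n5}
n3 ∉ Sat(AG p) = {n0, n5}, so the formula does not hold at n3.

No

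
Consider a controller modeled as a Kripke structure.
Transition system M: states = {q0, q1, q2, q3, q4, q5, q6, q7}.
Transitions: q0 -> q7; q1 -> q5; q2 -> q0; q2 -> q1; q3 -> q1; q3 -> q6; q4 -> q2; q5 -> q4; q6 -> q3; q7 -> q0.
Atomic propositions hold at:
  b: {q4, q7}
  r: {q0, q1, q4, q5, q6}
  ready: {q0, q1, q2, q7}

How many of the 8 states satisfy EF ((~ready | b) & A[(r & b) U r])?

6

Sat(~ready) = {q3, q4, q5, q6}
Sat(~ready | b) = {q3, q4, q5, q6, q7}
Sat(r & b) = {q4}
A[(r & b) U r]: least fixpoint, start Z0 = Sat(r) = {q0, q1, q4, q5, q6}, add states in Sat(r & b) with every successor in Z. Already a fixed point.
Sat(A[(r & b) U r]) = {q0, q1, q4, q5, q6}
Sat((~ready | b) & A[(r & b) U r]) = {q4, q5, q6}
EF ((~ready | b) & A[(r & b) U r]): least fixpoint, start Z0 = {q4, q5, q6}, add states with some successor in Z. Z1 = {q1, q3, q4, q5, q6}; Z2 = {q1, q2, q3, q4, q5, q6}; fixed.
Sat(EF ((~ready | b) & A[(r & b) U r])) = {q1, q2, q3, q4, q5, q6}
|Sat(EF ((~ready | b) & A[(r & b) U r]))| = |{q1, q2, q3, q4, q5, q6}| = 6.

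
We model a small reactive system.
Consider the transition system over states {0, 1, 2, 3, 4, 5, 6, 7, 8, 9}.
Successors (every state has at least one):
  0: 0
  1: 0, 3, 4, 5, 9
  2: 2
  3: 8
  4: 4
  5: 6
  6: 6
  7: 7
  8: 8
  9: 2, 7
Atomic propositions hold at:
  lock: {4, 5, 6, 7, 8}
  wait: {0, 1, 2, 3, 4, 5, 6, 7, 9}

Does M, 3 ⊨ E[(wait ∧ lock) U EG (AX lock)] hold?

Yes

Sat(wait ∧ lock) = {4, 5, 6, 7}
Sat(AX lock) = {s : every successor in {4, 5, 6, 7, 8}} = {3, 4, 5, 6, 7, 8}
EG (AX lock): greatest fixpoint, start Z0 = {3, 4, 5, 6, 7, 8}, keep only states in Sat with some successor in Z. Already a fixed point.
Sat(EG (AX lock)) = {3, 4, 5, 6, 7, 8}
E[(wait ∧ lock) U EG (AX lock)]: least fixpoint, start Z0 = Sat(EG (AX lock)) = {3, 4, 5, 6, 7, 8}, add states in Sat(wait ∧ lock) with some successor in Z. Already a fixed point.
Sat(E[(wait ∧ lock) U EG (AX lock)]) = {3, 4, 5, 6, 7, 8}
3 ∈ Sat(E[(wait ∧ lock) U EG (AX lock)]) = {3, 4, 5, 6, 7, 8}, so the formula holds at 3.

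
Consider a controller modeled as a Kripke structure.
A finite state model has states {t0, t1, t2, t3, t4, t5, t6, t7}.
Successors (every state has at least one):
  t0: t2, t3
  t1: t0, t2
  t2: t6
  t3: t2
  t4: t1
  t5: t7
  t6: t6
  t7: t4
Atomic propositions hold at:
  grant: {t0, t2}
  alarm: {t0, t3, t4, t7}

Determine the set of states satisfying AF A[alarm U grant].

{t0, t1, t2, t3, t4, t5, t7}

A[alarm U grant]: least fixpoint, start Z0 = Sat(grant) = {t0, t2}, add states in Sat(alarm) with every successor in Z. Z1 = {t0, t2, t3}; fixed.
Sat(A[alarm U grant]) = {t0, t2, t3}
AF A[alarm U grant]: least fixpoint, start Z0 = {t0, t2, t3}, add states with every successor in Z. Z1 = {t0, t1, t2, t3}; Z2 = {t0, t1, t2, t3, t4}; Z3 = {t0, t1, t2, t3, t4, t7}; Z4 = {t0, t1, t2, t3, t4, t5, t7}; fixed.
Sat(AF A[alarm U grant]) = {t0, t1, t2, t3, t4, t5, t7}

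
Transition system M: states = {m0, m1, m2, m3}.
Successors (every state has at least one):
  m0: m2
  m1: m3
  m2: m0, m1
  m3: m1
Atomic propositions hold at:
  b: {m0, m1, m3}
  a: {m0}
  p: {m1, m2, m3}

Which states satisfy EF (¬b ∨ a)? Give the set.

{m0, m2}

Sat(¬b) = {m2}
Sat(¬b ∨ a) = {m0, m2}
EF (¬b ∨ a): least fixpoint, start Z0 = {m0, m2}, add states with some successor in Z. Already a fixed point.
Sat(EF (¬b ∨ a)) = {m0, m2}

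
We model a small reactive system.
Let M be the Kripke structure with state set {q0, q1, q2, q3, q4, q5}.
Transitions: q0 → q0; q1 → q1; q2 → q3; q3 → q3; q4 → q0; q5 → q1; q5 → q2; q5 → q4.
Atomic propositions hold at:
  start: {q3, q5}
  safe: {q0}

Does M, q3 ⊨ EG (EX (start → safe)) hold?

No

Sat(start → safe) = {q0, q1, q2, q4}
Sat(EX (start → safe)) = {s : some successor in {q0, q1, q2, q4}} = {q0, q1, q4, q5}
EG (EX (start → safe)): greatest fixpoint, start Z0 = {q0, q1, q4, q5}, keep only states in Sat with some successor in Z. Already a fixed point.
Sat(EG (EX (start → safe))) = {q0, q1, q4, q5}
q3 ∉ Sat(EG (EX (start → safe))) = {q0, q1, q4, q5}, so the formula does not hold at q3.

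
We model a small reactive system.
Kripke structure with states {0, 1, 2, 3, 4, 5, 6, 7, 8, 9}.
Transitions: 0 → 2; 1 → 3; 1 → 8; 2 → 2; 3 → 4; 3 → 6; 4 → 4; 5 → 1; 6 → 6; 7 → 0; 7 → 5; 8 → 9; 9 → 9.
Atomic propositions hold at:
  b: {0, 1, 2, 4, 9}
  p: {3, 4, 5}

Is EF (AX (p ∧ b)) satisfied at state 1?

Yes

Sat(p ∧ b) = {4}
Sat(AX (p ∧ b)) = {s : every successor in {4}} = {4}
EF (AX (p ∧ b)): least fixpoint, start Z0 = {4}, add states with some successor in Z. Z1 = {3, 4}; Z2 = {1, 3, 4}; Z3 = {1, 3, 4, 5}; Z4 = {1, 3, 4, 5, 7}; fixed.
Sat(EF (AX (p ∧ b))) = {1, 3, 4, 5, 7}
1 ∈ Sat(EF (AX (p ∧ b))) = {1, 3, 4, 5, 7}, so the formula holds at 1.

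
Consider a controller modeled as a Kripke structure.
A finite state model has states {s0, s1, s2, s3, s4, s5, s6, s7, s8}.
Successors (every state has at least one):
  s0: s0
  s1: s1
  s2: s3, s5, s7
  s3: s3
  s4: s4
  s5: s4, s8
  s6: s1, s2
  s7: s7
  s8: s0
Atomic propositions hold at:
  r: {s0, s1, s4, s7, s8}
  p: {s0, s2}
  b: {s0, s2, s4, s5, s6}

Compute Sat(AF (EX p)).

Sat(EX p) = {s : some successor in {s0, s2}} = {s0, s6, s8}
AF (EX p): least fixpoint, start Z0 = {s0, s6, s8}, add states with every successor in Z. Already a fixed point.
Sat(AF (EX p)) = {s0, s6, s8}

{s0, s6, s8}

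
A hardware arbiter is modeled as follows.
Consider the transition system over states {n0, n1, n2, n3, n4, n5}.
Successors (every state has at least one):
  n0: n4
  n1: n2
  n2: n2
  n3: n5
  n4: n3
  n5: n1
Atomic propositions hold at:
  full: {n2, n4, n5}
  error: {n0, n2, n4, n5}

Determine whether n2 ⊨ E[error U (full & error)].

Sat(full & error) = {n2, n4, n5}
E[error U (full & error)]: least fixpoint, start Z0 = Sat((full & error)) = {n2, n4, n5}, add states in Sat(error) with some successor in Z. Z1 = {n0, n2, n4, n5}; fixed.
Sat(E[error U (full & error)]) = {n0, n2, n4, n5}
n2 ∈ Sat(E[error U (full & error)]) = {n0, n2, n4, n5}, so the formula holds at n2.

Yes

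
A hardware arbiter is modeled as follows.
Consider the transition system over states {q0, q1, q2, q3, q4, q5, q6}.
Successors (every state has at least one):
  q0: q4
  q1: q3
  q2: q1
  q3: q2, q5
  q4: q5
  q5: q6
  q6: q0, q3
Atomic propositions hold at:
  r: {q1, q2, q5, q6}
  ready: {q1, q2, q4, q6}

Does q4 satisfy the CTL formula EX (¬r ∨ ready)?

No

Sat(¬r) = {q0, q3, q4}
Sat(¬r ∨ ready) = {q0, q1, q2, q3, q4, q6}
Sat(EX (¬r ∨ ready)) = {s : some successor in {q0, q1, q2, q3, q4, q6}} = {q0, q1, q2, q3, q5, q6}
q4 ∉ Sat(EX (¬r ∨ ready)) = {q0, q1, q2, q3, q5, q6}, so the formula does not hold at q4.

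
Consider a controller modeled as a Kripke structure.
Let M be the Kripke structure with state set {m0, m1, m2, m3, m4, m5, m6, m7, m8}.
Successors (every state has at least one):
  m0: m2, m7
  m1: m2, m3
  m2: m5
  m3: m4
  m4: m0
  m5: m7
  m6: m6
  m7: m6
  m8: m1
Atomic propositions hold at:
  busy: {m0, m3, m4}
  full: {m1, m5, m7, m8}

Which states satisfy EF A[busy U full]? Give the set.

{m0, m1, m2, m3, m4, m5, m7, m8}

A[busy U full]: least fixpoint, start Z0 = Sat(full) = {m1, m5, m7, m8}, add states in Sat(busy) with every successor in Z. Already a fixed point.
Sat(A[busy U full]) = {m1, m5, m7, m8}
EF A[busy U full]: least fixpoint, start Z0 = {m1, m5, m7, m8}, add states with some successor in Z. Z1 = {m0, m1, m2, m5, m7, m8}; Z2 = {m0, m1, m2, m4, m5, m7, m8}; Z3 = {m0, m1, m2, m3, m4, m5, m7, m8}; fixed.
Sat(EF A[busy U full]) = {m0, m1, m2, m3, m4, m5, m7, m8}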